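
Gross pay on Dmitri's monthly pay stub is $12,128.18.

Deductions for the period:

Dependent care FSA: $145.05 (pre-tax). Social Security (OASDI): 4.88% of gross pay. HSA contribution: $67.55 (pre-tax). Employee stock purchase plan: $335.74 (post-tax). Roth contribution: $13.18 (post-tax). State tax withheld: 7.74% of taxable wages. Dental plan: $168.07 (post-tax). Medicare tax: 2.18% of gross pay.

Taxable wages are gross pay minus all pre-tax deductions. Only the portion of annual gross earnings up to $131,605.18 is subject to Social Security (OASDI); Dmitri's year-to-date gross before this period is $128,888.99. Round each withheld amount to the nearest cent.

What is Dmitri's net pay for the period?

Dependent care FSA: $145.05
HSA contribution: $67.55
Pre-tax total = $145.05 + $67.55 = $212.60
Taxable wages = $12,128.18 − $212.60 = $11,915.58
State tax withheld: $11,915.58 × 0.0774 = $922.27
Social Security (OASDI): only $131,605.18 − $128,888.99 = $2,716.19 of this check is subject → $2,716.19 × 0.0488 = $132.55
Medicare tax: $12,128.18 × 0.0218 = $264.39
Employee stock purchase plan: $335.74
Dental plan: $168.07
Roth contribution: $13.18
Total deductions = $145.05 + $67.55 + $922.27 + $132.55 + $264.39 + $335.74 + $168.07 + $13.18 = $2,048.80
Net pay = $12,128.18 − $2,048.80 = $10,079.38

$10,079.38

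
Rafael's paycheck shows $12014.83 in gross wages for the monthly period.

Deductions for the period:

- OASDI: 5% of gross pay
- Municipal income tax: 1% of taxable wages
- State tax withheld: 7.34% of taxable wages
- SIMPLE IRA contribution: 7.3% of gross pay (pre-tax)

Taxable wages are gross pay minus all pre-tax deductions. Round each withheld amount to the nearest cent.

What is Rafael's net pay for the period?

$9608.12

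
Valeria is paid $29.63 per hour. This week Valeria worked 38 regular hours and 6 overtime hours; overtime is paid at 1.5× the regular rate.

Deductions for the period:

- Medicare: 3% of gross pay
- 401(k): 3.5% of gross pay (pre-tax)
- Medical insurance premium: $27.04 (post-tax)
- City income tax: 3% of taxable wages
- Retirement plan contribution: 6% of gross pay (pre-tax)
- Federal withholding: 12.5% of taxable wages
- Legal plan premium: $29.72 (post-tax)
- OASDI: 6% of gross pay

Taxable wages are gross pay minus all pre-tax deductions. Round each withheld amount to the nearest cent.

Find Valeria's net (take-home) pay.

Regular pay: 38 × $29.63 = $1,125.94
Overtime pay: 6 × $29.63 × 1.5 = $266.67
Gross pay = $1,125.94 + $266.67 = $1,392.61
Retirement plan contribution: $1,392.61 × 0.06 = $83.56
401(k): $1,392.61 × 0.035 = $48.74
Pre-tax total = $83.56 + $48.74 = $132.30
Taxable wages = $1,392.61 − $132.30 = $1,260.31
Federal withholding: $1,260.31 × 0.125 = $157.54
City income tax: $1,260.31 × 0.03 = $37.81
OASDI: $1,392.61 × 0.06 = $83.56
Medicare: $1,392.61 × 0.03 = $41.78
Medical insurance premium: $27.04
Legal plan premium: $29.72
Total deductions = $83.56 + $48.74 + $157.54 + $37.81 + $83.56 + $41.78 + $27.04 + $29.72 = $509.75
Net pay = $1,392.61 − $509.75 = $882.86

$882.86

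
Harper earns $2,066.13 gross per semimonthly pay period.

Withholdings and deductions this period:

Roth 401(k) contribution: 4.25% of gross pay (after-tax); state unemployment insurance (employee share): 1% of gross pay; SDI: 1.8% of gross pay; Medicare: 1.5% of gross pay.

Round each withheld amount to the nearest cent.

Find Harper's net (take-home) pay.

SDI: $2,066.13 × 0.018 = $37.19
State unemployment insurance (employee share): $2,066.13 × 0.01 = $20.66
Medicare: $2,066.13 × 0.015 = $30.99
Roth 401(k) contribution: $2,066.13 × 0.0425 = $87.81
Total deductions = $37.19 + $20.66 + $30.99 + $87.81 = $176.65
Net pay = $2,066.13 − $176.65 = $1,889.48

$1,889.48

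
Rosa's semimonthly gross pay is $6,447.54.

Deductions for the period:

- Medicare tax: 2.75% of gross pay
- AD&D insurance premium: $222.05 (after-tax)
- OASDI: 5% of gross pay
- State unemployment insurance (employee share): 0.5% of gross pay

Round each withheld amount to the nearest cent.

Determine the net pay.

$5,693.56

Medicare tax: $6,447.54 × 0.0275 = $177.31
OASDI: $6,447.54 × 0.05 = $322.38
State unemployment insurance (employee share): $6,447.54 × 0.005 = $32.24
AD&D insurance premium: $222.05
Total deductions = $177.31 + $322.38 + $32.24 + $222.05 = $753.98
Net pay = $6,447.54 − $753.98 = $5,693.56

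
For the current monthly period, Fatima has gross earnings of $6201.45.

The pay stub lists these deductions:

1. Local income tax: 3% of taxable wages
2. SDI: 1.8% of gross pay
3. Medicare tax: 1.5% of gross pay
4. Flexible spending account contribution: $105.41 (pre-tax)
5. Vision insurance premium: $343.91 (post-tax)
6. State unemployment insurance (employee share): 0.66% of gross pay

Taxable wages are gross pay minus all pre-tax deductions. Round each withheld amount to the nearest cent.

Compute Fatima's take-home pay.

$5323.67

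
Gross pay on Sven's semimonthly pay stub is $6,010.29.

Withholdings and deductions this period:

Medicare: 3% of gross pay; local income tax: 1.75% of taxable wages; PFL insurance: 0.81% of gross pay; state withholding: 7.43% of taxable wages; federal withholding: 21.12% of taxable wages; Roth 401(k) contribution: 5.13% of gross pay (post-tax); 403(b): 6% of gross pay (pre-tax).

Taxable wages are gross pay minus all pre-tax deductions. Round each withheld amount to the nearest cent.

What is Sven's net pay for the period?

$3,400.50

403(b): $6,010.29 × 0.06 = $360.62
Taxable wages = $6,010.29 − $360.62 = $5,649.67
State withholding: $5,649.67 × 0.0743 = $419.77
Local income tax: $5,649.67 × 0.0175 = $98.87
Federal withholding: $5,649.67 × 0.2112 = $1,193.21
Medicare: $6,010.29 × 0.03 = $180.31
PFL insurance: $6,010.29 × 0.0081 = $48.68
Roth 401(k) contribution: $6,010.29 × 0.0513 = $308.33
Total deductions = $360.62 + $419.77 + $98.87 + $1,193.21 + $180.31 + $48.68 + $308.33 = $2,609.79
Net pay = $6,010.29 − $2,609.79 = $3,400.50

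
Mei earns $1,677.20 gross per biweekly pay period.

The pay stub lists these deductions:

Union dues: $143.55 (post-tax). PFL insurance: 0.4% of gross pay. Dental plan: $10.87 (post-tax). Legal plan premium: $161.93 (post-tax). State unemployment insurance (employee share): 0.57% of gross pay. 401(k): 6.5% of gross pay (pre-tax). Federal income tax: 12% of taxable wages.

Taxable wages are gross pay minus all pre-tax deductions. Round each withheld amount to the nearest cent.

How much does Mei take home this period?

$1,047.38

401(k): $1,677.20 × 0.065 = $109.02
Taxable wages = $1,677.20 − $109.02 = $1,568.18
Federal income tax: $1,568.18 × 0.12 = $188.18
PFL insurance: $1,677.20 × 0.004 = $6.71
State unemployment insurance (employee share): $1,677.20 × 0.0057 = $9.56
Union dues: $143.55
Dental plan: $10.87
Legal plan premium: $161.93
Total deductions = $109.02 + $188.18 + $6.71 + $9.56 + $143.55 + $10.87 + $161.93 = $629.82
Net pay = $1,677.20 − $629.82 = $1,047.38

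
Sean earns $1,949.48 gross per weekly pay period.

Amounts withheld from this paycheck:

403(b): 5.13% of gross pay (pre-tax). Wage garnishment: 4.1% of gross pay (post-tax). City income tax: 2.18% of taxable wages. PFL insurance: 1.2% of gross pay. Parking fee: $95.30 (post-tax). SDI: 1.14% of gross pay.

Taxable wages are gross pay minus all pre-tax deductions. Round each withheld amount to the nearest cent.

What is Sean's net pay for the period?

403(b): $1,949.48 × 0.0513 = $100.01
Taxable wages = $1,949.48 − $100.01 = $1,849.47
City income tax: $1,849.47 × 0.0218 = $40.32
PFL insurance: $1,949.48 × 0.012 = $23.39
SDI: $1,949.48 × 0.0114 = $22.22
Parking fee: $95.30
Wage garnishment: $1,949.48 × 0.041 = $79.93
Total deductions = $100.01 + $40.32 + $23.39 + $22.22 + $95.30 + $79.93 = $361.17
Net pay = $1,949.48 − $361.17 = $1,588.31

$1,588.31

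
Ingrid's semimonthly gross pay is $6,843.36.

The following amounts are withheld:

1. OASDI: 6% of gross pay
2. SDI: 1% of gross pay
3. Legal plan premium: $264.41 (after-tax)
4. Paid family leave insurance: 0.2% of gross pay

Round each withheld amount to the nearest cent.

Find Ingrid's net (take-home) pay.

Paid family leave insurance: $6,843.36 × 0.002 = $13.69
OASDI: $6,843.36 × 0.06 = $410.60
SDI: $6,843.36 × 0.01 = $68.43
Legal plan premium: $264.41
Total deductions = $13.69 + $410.60 + $68.43 + $264.41 = $757.13
Net pay = $6,843.36 − $757.13 = $6,086.23

$6,086.23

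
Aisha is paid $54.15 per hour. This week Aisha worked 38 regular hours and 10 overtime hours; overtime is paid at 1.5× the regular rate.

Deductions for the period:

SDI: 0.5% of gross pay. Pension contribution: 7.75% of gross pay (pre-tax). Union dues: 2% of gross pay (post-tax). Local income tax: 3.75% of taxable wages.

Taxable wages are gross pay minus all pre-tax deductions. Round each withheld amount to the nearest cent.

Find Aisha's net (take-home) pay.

Regular pay: 38 × $54.15 = $2,057.70
Overtime pay: 10 × $54.15 × 1.5 = $812.25
Gross pay = $2,057.70 + $812.25 = $2,869.95
Pension contribution: $2,869.95 × 0.0775 = $222.42
Taxable wages = $2,869.95 − $222.42 = $2,647.53
Local income tax: $2,647.53 × 0.0375 = $99.28
SDI: $2,869.95 × 0.005 = $14.35
Union dues: $2,869.95 × 0.02 = $57.40
Total deductions = $222.42 + $99.28 + $14.35 + $57.40 = $393.45
Net pay = $2,869.95 − $393.45 = $2,476.50

$2,476.50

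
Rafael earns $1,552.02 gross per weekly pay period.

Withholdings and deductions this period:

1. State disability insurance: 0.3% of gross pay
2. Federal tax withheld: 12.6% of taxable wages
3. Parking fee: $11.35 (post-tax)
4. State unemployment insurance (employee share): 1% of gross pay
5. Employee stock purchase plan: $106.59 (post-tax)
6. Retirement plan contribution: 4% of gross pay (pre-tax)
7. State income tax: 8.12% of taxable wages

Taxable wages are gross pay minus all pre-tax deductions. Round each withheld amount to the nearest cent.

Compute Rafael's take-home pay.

$1,043.11

Retirement plan contribution: $1,552.02 × 0.04 = $62.08
Taxable wages = $1,552.02 − $62.08 = $1,489.94
Federal tax withheld: $1,489.94 × 0.126 = $187.73
State income tax: $1,489.94 × 0.0812 = $120.98
State disability insurance: $1,552.02 × 0.003 = $4.66
State unemployment insurance (employee share): $1,552.02 × 0.01 = $15.52
Employee stock purchase plan: $106.59
Parking fee: $11.35
Total deductions = $62.08 + $187.73 + $120.98 + $4.66 + $15.52 + $106.59 + $11.35 = $508.91
Net pay = $1,552.02 − $508.91 = $1,043.11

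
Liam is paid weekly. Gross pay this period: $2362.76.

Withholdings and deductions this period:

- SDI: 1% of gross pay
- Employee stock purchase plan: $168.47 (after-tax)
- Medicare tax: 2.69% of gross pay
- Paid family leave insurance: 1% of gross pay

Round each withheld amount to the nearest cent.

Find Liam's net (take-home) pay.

Medicare tax: $2362.76 × 0.0269 = $63.56
Paid family leave insurance: $2362.76 × 0.01 = $23.63
SDI: $2362.76 × 0.01 = $23.63
Employee stock purchase plan: $168.47
Total deductions = $63.56 + $23.63 + $23.63 + $168.47 = $279.29
Net pay = $2362.76 − $279.29 = $2083.47

$2083.47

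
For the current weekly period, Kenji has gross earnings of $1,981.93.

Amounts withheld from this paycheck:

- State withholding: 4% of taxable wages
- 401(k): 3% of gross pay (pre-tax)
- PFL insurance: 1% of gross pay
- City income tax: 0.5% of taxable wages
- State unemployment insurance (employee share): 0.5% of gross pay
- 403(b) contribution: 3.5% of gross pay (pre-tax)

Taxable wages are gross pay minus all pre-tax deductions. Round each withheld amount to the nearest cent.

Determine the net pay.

$1,739.98

401(k): $1,981.93 × 0.03 = $59.46
403(b) contribution: $1,981.93 × 0.035 = $69.37
Pre-tax total = $59.46 + $69.37 = $128.83
Taxable wages = $1,981.93 − $128.83 = $1,853.10
City income tax: $1,853.10 × 0.005 = $9.27
State withholding: $1,853.10 × 0.04 = $74.12
PFL insurance: $1,981.93 × 0.01 = $19.82
State unemployment insurance (employee share): $1,981.93 × 0.005 = $9.91
Total deductions = $59.46 + $69.37 + $9.27 + $74.12 + $19.82 + $9.91 = $241.95
Net pay = $1,981.93 − $241.95 = $1,739.98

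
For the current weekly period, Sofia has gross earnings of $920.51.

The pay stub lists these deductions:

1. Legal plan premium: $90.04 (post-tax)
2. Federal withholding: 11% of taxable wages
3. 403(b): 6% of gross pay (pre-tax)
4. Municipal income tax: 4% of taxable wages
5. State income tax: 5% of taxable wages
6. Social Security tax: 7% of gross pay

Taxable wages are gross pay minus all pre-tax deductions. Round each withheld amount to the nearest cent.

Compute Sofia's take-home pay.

$537.75

403(b): $920.51 × 0.06 = $55.23
Taxable wages = $920.51 − $55.23 = $865.28
Federal withholding: $865.28 × 0.11 = $95.18
Municipal income tax: $865.28 × 0.04 = $34.61
State income tax: $865.28 × 0.05 = $43.26
Social Security tax: $920.51 × 0.07 = $64.44
Legal plan premium: $90.04
Total deductions = $55.23 + $95.18 + $34.61 + $43.26 + $64.44 + $90.04 = $382.76
Net pay = $920.51 − $382.76 = $537.75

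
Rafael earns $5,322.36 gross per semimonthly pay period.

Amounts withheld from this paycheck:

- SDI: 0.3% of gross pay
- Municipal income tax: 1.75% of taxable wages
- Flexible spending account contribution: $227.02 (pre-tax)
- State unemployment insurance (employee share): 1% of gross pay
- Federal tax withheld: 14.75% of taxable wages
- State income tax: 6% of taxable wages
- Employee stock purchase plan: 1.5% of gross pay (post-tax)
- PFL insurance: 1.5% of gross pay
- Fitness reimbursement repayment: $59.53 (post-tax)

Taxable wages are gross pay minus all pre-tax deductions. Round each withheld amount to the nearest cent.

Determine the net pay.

$3,660.49

Flexible spending account contribution: $227.02
Taxable wages = $5,322.36 − $227.02 = $5,095.34
Federal tax withheld: $5,095.34 × 0.1475 = $751.56
Municipal income tax: $5,095.34 × 0.0175 = $89.17
State income tax: $5,095.34 × 0.06 = $305.72
SDI: $5,322.36 × 0.003 = $15.97
PFL insurance: $5,322.36 × 0.015 = $79.84
State unemployment insurance (employee share): $5,322.36 × 0.01 = $53.22
Fitness reimbursement repayment: $59.53
Employee stock purchase plan: $5,322.36 × 0.015 = $79.84
Total deductions = $227.02 + $751.56 + $89.17 + $305.72 + $15.97 + $79.84 + $53.22 + $59.53 + $79.84 = $1,661.87
Net pay = $5,322.36 − $1,661.87 = $3,660.49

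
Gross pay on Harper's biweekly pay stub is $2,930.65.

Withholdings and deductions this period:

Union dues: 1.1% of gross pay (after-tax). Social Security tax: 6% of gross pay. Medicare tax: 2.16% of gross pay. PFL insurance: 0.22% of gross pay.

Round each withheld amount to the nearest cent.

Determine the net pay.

PFL insurance: $2,930.65 × 0.0022 = $6.45
Social Security tax: $2,930.65 × 0.06 = $175.84
Medicare tax: $2,930.65 × 0.0216 = $63.30
Union dues: $2,930.65 × 0.011 = $32.24
Total deductions = $6.45 + $175.84 + $63.30 + $32.24 = $277.83
Net pay = $2,930.65 − $277.83 = $2,652.82

$2,652.82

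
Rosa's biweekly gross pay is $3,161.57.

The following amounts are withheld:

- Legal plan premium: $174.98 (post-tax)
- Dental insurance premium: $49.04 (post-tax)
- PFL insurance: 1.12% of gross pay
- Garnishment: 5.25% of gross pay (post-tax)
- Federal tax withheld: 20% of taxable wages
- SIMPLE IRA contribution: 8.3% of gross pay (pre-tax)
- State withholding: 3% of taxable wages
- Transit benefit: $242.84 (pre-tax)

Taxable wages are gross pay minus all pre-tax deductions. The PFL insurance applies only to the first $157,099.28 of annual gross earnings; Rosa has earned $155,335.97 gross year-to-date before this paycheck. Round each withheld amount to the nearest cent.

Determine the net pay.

SIMPLE IRA contribution: $3,161.57 × 0.083 = $262.41
Transit benefit: $242.84
Pre-tax total = $262.41 + $242.84 = $505.25
Taxable wages = $3,161.57 − $505.25 = $2,656.32
State withholding: $2,656.32 × 0.03 = $79.69
Federal tax withheld: $2,656.32 × 0.2 = $531.26
PFL insurance: only $157,099.28 − $155,335.97 = $1,763.31 of this check is subject → $1,763.31 × 0.0112 = $19.75
Legal plan premium: $174.98
Dental insurance premium: $49.04
Garnishment: $3,161.57 × 0.0525 = $165.98
Total deductions = $262.41 + $242.84 + $79.69 + $531.26 + $19.75 + $174.98 + $49.04 + $165.98 = $1,525.95
Net pay = $3,161.57 − $1,525.95 = $1,635.62

$1,635.62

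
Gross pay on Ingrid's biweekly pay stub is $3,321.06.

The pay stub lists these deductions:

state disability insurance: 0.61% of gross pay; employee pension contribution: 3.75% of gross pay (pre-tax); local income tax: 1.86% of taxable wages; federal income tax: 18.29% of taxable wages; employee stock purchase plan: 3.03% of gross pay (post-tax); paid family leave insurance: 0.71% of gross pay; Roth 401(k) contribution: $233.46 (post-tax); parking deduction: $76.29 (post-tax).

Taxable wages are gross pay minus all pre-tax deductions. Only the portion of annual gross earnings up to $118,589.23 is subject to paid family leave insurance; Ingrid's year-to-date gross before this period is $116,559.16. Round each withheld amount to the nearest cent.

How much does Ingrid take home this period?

$2,107.37

Employee pension contribution: $3,321.06 × 0.0375 = $124.54
Taxable wages = $3,321.06 − $124.54 = $3,196.52
Local income tax: $3,196.52 × 0.0186 = $59.46
Federal income tax: $3,196.52 × 0.1829 = $584.64
State disability insurance: $3,321.06 × 0.0061 = $20.26
Paid family leave insurance: only $118,589.23 − $116,559.16 = $2,030.07 of this check is subject → $2,030.07 × 0.0071 = $14.41
Roth 401(k) contribution: $233.46
Parking deduction: $76.29
Employee stock purchase plan: $3,321.06 × 0.0303 = $100.63
Total deductions = $124.54 + $59.46 + $584.64 + $20.26 + $14.41 + $233.46 + $76.29 + $100.63 = $1,213.69
Net pay = $3,321.06 − $1,213.69 = $2,107.37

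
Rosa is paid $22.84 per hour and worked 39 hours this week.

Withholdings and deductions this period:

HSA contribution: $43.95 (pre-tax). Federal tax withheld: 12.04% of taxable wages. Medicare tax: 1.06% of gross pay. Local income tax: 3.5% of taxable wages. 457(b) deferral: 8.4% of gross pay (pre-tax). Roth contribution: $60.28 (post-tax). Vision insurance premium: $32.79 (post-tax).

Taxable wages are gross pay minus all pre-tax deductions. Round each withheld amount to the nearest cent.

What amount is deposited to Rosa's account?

$549.51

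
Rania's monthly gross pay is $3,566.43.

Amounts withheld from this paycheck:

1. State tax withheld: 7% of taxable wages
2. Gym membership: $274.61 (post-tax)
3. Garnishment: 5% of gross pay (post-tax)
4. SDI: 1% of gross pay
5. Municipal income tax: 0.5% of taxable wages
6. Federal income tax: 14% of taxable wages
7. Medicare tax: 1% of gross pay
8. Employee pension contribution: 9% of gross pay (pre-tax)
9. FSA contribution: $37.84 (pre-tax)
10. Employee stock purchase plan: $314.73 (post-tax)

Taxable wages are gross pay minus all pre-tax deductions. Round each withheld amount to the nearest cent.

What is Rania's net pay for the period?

FSA contribution: $37.84
Employee pension contribution: $3,566.43 × 0.09 = $320.98
Pre-tax total = $37.84 + $320.98 = $358.82
Taxable wages = $3,566.43 − $358.82 = $3,207.61
Federal income tax: $3,207.61 × 0.14 = $449.07
State tax withheld: $3,207.61 × 0.07 = $224.53
Municipal income tax: $3,207.61 × 0.005 = $16.04
SDI: $3,566.43 × 0.01 = $35.66
Medicare tax: $3,566.43 × 0.01 = $35.66
Gym membership: $274.61
Garnishment: $3,566.43 × 0.05 = $178.32
Employee stock purchase plan: $314.73
Total deductions = $37.84 + $320.98 + $449.07 + $224.53 + $16.04 + $35.66 + $35.66 + $274.61 + $178.32 + $314.73 = $1,887.44
Net pay = $3,566.43 − $1,887.44 = $1,678.99

$1,678.99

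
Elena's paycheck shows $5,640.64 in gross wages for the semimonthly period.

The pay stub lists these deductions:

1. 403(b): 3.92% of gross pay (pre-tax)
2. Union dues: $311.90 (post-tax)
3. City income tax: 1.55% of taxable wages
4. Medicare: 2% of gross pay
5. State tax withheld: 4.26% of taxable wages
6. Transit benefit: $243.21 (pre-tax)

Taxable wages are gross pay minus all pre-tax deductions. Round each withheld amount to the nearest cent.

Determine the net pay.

$4,450.87

Transit benefit: $243.21
403(b): $5,640.64 × 0.0392 = $221.11
Pre-tax total = $243.21 + $221.11 = $464.32
Taxable wages = $5,640.64 − $464.32 = $5,176.32
City income tax: $5,176.32 × 0.0155 = $80.23
State tax withheld: $5,176.32 × 0.0426 = $220.51
Medicare: $5,640.64 × 0.02 = $112.81
Union dues: $311.90
Total deductions = $243.21 + $221.11 + $80.23 + $220.51 + $112.81 + $311.90 = $1,189.77
Net pay = $5,640.64 − $1,189.77 = $4,450.87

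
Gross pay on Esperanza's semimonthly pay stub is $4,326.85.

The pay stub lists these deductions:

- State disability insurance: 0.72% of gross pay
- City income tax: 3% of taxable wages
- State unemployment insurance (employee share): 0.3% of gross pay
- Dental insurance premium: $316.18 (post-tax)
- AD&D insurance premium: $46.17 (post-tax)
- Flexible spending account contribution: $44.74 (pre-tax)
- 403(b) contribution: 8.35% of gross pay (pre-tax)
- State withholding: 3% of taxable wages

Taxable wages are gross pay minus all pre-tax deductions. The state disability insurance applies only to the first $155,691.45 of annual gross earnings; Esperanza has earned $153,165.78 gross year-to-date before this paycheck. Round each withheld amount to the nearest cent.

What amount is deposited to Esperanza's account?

$3,292.07

403(b) contribution: $4,326.85 × 0.0835 = $361.29
Flexible spending account contribution: $44.74
Pre-tax total = $361.29 + $44.74 = $406.03
Taxable wages = $4,326.85 − $406.03 = $3,920.82
State withholding: $3,920.82 × 0.03 = $117.62
City income tax: $3,920.82 × 0.03 = $117.62
State disability insurance: only $155,691.45 − $153,165.78 = $2,525.67 of this check is subject → $2,525.67 × 0.0072 = $18.18
State unemployment insurance (employee share): $4,326.85 × 0.003 = $12.98
Dental insurance premium: $316.18
AD&D insurance premium: $46.17
Total deductions = $361.29 + $44.74 + $117.62 + $117.62 + $18.18 + $12.98 + $316.18 + $46.17 = $1,034.78
Net pay = $4,326.85 − $1,034.78 = $3,292.07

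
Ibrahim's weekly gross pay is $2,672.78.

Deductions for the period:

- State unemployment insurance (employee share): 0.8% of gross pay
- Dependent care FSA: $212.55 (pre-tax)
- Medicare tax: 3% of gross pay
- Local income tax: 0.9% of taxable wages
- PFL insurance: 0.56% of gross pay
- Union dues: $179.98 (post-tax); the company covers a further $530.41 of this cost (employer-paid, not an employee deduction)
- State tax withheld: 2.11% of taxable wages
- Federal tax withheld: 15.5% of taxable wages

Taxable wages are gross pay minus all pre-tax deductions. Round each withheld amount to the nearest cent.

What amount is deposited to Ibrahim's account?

Dependent care FSA: $212.55
Taxable wages = $2,672.78 − $212.55 = $2,460.23
State tax withheld: $2,460.23 × 0.0211 = $51.91
Local income tax: $2,460.23 × 0.009 = $22.14
Federal tax withheld: $2,460.23 × 0.155 = $381.34
State unemployment insurance (employee share): $2,672.78 × 0.008 = $21.38
Medicare tax: $2,672.78 × 0.03 = $80.18
PFL insurance: $2,672.78 × 0.0056 = $14.97
Union dues: $179.98
(Employer's $530.41 toward union dues is not withheld from the employee.)
Total deductions = $212.55 + $51.91 + $22.14 + $381.34 + $21.38 + $80.18 + $14.97 + $179.98 = $964.45
Net pay = $2,672.78 − $964.45 = $1,708.33

$1,708.33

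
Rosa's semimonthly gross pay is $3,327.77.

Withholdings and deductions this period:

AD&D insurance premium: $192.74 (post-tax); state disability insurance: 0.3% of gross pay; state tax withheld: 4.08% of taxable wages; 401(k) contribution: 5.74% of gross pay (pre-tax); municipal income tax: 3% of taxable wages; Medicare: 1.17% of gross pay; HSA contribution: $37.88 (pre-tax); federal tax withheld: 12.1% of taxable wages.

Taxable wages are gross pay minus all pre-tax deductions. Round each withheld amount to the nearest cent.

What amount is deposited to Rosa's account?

HSA contribution: $37.88
401(k) contribution: $3,327.77 × 0.0574 = $191.01
Pre-tax total = $37.88 + $191.01 = $228.89
Taxable wages = $3,327.77 − $228.89 = $3,098.88
State tax withheld: $3,098.88 × 0.0408 = $126.43
Federal tax withheld: $3,098.88 × 0.121 = $374.96
Municipal income tax: $3,098.88 × 0.03 = $92.97
State disability insurance: $3,327.77 × 0.003 = $9.98
Medicare: $3,327.77 × 0.0117 = $38.93
AD&D insurance premium: $192.74
Total deductions = $37.88 + $191.01 + $126.43 + $374.96 + $92.97 + $9.98 + $38.93 + $192.74 = $1,064.90
Net pay = $3,327.77 − $1,064.90 = $2,262.87

$2,262.87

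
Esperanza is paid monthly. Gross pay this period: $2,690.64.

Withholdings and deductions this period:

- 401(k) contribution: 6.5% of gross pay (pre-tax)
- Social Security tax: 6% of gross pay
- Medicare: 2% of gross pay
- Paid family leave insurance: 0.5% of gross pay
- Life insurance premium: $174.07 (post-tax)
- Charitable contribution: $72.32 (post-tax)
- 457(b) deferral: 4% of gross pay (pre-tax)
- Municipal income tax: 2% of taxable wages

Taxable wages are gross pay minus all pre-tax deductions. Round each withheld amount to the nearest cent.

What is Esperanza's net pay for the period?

$1,884.87

457(b) deferral: $2,690.64 × 0.04 = $107.63
401(k) contribution: $2,690.64 × 0.065 = $174.89
Pre-tax total = $107.63 + $174.89 = $282.52
Taxable wages = $2,690.64 − $282.52 = $2,408.12
Municipal income tax: $2,408.12 × 0.02 = $48.16
Medicare: $2,690.64 × 0.02 = $53.81
Social Security tax: $2,690.64 × 0.06 = $161.44
Paid family leave insurance: $2,690.64 × 0.005 = $13.45
Charitable contribution: $72.32
Life insurance premium: $174.07
Total deductions = $107.63 + $174.89 + $48.16 + $53.81 + $161.44 + $13.45 + $72.32 + $174.07 = $805.77
Net pay = $2,690.64 − $805.77 = $1,884.87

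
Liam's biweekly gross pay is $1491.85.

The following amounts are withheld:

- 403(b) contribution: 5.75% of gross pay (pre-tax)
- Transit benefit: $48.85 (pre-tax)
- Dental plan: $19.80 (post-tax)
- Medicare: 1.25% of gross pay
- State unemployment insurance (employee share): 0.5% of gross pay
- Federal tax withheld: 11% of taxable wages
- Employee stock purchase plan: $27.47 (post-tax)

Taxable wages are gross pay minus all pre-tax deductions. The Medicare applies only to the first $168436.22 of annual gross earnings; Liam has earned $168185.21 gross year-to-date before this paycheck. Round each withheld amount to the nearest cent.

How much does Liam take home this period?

$1150.06

403(b) contribution: $1491.85 × 0.0575 = $85.78
Transit benefit: $48.85
Pre-tax total = $85.78 + $48.85 = $134.63
Taxable wages = $1491.85 − $134.63 = $1357.22
Federal tax withheld: $1357.22 × 0.11 = $149.29
State unemployment insurance (employee share): $1491.85 × 0.005 = $7.46
Medicare: only $168436.22 − $168185.21 = $251.01 of this check is subject → $251.01 × 0.0125 = $3.14
Employee stock purchase plan: $27.47
Dental plan: $19.80
Total deductions = $85.78 + $48.85 + $149.29 + $7.46 + $3.14 + $27.47 + $19.80 = $341.79
Net pay = $1491.85 − $341.79 = $1150.06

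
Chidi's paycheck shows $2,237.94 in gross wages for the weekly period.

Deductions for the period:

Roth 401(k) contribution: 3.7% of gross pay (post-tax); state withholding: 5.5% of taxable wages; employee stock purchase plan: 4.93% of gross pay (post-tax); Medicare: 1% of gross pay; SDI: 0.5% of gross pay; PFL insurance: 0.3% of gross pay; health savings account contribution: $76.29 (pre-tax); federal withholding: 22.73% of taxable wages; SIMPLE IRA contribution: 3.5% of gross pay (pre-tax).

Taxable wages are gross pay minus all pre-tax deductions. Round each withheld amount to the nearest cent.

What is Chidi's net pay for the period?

$1,261.79

Health savings account contribution: $76.29
SIMPLE IRA contribution: $2,237.94 × 0.035 = $78.33
Pre-tax total = $76.29 + $78.33 = $154.62
Taxable wages = $2,237.94 − $154.62 = $2,083.32
Federal withholding: $2,083.32 × 0.2273 = $473.54
State withholding: $2,083.32 × 0.055 = $114.58
SDI: $2,237.94 × 0.005 = $11.19
Medicare: $2,237.94 × 0.01 = $22.38
PFL insurance: $2,237.94 × 0.003 = $6.71
Employee stock purchase plan: $2,237.94 × 0.0493 = $110.33
Roth 401(k) contribution: $2,237.94 × 0.037 = $82.80
Total deductions = $76.29 + $78.33 + $473.54 + $114.58 + $11.19 + $22.38 + $6.71 + $110.33 + $82.80 = $976.15
Net pay = $2,237.94 − $976.15 = $1,261.79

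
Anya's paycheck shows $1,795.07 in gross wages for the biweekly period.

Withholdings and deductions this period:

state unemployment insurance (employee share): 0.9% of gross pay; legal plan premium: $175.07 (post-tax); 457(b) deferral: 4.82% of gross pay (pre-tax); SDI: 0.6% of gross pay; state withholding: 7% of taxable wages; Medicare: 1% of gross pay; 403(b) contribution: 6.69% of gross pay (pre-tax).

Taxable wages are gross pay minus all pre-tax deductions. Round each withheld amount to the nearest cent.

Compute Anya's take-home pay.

403(b) contribution: $1,795.07 × 0.0669 = $120.09
457(b) deferral: $1,795.07 × 0.0482 = $86.52
Pre-tax total = $120.09 + $86.52 = $206.61
Taxable wages = $1,795.07 − $206.61 = $1,588.46
State withholding: $1,588.46 × 0.07 = $111.19
Medicare: $1,795.07 × 0.01 = $17.95
SDI: $1,795.07 × 0.006 = $10.77
State unemployment insurance (employee share): $1,795.07 × 0.009 = $16.16
Legal plan premium: $175.07
Total deductions = $120.09 + $86.52 + $111.19 + $17.95 + $10.77 + $16.16 + $175.07 = $537.75
Net pay = $1,795.07 − $537.75 = $1,257.32

$1,257.32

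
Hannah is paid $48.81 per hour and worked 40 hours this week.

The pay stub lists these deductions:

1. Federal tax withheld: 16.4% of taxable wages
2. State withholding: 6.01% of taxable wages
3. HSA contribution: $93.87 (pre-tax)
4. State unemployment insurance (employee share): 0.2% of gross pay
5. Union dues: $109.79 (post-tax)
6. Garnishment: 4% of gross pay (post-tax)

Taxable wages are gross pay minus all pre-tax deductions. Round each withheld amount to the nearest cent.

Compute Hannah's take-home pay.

Gross pay: 40 × $48.81 = $1,952.40
HSA contribution: $93.87
Taxable wages = $1,952.40 − $93.87 = $1,858.53
State withholding: $1,858.53 × 0.0601 = $111.70
Federal tax withheld: $1,858.53 × 0.164 = $304.80
State unemployment insurance (employee share): $1,952.40 × 0.002 = $3.90
Union dues: $109.79
Garnishment: $1,952.40 × 0.04 = $78.10
Total deductions = $93.87 + $111.70 + $304.80 + $3.90 + $109.79 + $78.10 = $702.16
Net pay = $1,952.40 − $702.16 = $1,250.24

$1,250.24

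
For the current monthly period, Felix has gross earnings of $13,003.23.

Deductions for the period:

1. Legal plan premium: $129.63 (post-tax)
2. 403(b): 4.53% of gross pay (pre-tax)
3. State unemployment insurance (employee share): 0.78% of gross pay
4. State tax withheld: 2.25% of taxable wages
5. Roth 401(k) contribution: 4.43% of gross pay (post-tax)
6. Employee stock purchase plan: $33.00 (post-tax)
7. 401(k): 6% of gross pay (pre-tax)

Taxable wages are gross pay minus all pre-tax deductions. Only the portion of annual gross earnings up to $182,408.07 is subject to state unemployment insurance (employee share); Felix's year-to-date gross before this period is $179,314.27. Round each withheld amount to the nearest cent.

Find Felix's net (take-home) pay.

401(k): $13,003.23 × 0.06 = $780.19
403(b): $13,003.23 × 0.0453 = $589.05
Pre-tax total = $780.19 + $589.05 = $1,369.24
Taxable wages = $13,003.23 − $1,369.24 = $11,633.99
State tax withheld: $11,633.99 × 0.0225 = $261.76
State unemployment insurance (employee share): only $182,408.07 − $179,314.27 = $3,093.80 of this check is subject → $3,093.80 × 0.0078 = $24.13
Employee stock purchase plan: $33.00
Roth 401(k) contribution: $13,003.23 × 0.0443 = $576.04
Legal plan premium: $129.63
Total deductions = $780.19 + $589.05 + $261.76 + $24.13 + $33.00 + $576.04 + $129.63 = $2,393.80
Net pay = $13,003.23 − $2,393.80 = $10,609.43

$10,609.43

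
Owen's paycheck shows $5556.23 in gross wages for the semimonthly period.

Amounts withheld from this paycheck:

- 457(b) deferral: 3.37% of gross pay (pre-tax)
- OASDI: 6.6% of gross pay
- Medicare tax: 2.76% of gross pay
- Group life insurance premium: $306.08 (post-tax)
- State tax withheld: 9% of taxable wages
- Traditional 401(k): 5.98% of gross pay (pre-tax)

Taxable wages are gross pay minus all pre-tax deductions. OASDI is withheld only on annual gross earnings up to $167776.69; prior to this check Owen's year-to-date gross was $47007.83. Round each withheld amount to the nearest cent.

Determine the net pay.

$3757.28

Traditional 401(k): $5556.23 × 0.0598 = $332.26
457(b) deferral: $5556.23 × 0.0337 = $187.24
Pre-tax total = $332.26 + $187.24 = $519.50
Taxable wages = $5556.23 − $519.50 = $5036.73
State tax withheld: $5036.73 × 0.09 = $453.31
OASDI: cap not yet reached, full $5556.23 is subject → $5556.23 × 0.066 = $366.71
Medicare tax: $5556.23 × 0.0276 = $153.35
Group life insurance premium: $306.08
Total deductions = $332.26 + $187.24 + $453.31 + $366.71 + $153.35 + $306.08 = $1798.95
Net pay = $5556.23 − $1798.95 = $3757.28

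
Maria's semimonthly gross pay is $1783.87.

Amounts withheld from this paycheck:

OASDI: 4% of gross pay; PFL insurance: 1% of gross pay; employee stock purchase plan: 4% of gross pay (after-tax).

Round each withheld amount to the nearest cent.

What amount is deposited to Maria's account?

$1623.33

PFL insurance: $1783.87 × 0.01 = $17.84
OASDI: $1783.87 × 0.04 = $71.35
Employee stock purchase plan: $1783.87 × 0.04 = $71.35
Total deductions = $17.84 + $71.35 + $71.35 = $160.54
Net pay = $1783.87 − $160.54 = $1623.33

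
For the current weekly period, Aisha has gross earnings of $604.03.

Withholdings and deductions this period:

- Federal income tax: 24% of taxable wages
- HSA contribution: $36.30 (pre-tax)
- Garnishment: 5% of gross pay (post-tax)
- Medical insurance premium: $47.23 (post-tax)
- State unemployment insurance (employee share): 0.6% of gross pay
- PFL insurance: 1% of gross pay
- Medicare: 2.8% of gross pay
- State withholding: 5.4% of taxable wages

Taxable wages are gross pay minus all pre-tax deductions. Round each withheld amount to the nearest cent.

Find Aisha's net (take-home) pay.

$296.81

HSA contribution: $36.30
Taxable wages = $604.03 − $36.30 = $567.73
State withholding: $567.73 × 0.054 = $30.66
Federal income tax: $567.73 × 0.24 = $136.26
State unemployment insurance (employee share): $604.03 × 0.006 = $3.62
Medicare: $604.03 × 0.028 = $16.91
PFL insurance: $604.03 × 0.01 = $6.04
Garnishment: $604.03 × 0.05 = $30.20
Medical insurance premium: $47.23
Total deductions = $36.30 + $30.66 + $136.26 + $3.62 + $16.91 + $6.04 + $30.20 + $47.23 = $307.22
Net pay = $604.03 − $307.22 = $296.81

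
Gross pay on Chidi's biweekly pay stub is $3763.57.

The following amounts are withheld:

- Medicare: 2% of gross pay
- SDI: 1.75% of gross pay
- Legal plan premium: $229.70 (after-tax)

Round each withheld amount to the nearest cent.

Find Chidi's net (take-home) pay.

SDI: $3763.57 × 0.0175 = $65.86
Medicare: $3763.57 × 0.02 = $75.27
Legal plan premium: $229.70
Total deductions = $65.86 + $75.27 + $229.70 = $370.83
Net pay = $3763.57 − $370.83 = $3392.74

$3392.74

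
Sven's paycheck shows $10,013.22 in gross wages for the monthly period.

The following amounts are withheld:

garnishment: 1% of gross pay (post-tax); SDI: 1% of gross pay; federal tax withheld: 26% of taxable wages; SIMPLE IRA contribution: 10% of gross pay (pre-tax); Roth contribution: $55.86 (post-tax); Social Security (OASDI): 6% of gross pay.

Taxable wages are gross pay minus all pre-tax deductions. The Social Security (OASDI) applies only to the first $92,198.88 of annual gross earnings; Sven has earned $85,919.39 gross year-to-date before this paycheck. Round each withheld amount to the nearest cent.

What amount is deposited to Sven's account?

SIMPLE IRA contribution: $10,013.22 × 0.1 = $1,001.32
Taxable wages = $10,013.22 − $1,001.32 = $9,011.90
Federal tax withheld: $9,011.90 × 0.26 = $2,343.09
SDI: $10,013.22 × 0.01 = $100.13
Social Security (OASDI): only $92,198.88 − $85,919.39 = $6,279.49 of this check is subject → $6,279.49 × 0.06 = $376.77
Garnishment: $10,013.22 × 0.01 = $100.13
Roth contribution: $55.86
Total deductions = $1,001.32 + $2,343.09 + $100.13 + $376.77 + $100.13 + $55.86 = $3,977.30
Net pay = $10,013.22 − $3,977.30 = $6,035.92

$6,035.92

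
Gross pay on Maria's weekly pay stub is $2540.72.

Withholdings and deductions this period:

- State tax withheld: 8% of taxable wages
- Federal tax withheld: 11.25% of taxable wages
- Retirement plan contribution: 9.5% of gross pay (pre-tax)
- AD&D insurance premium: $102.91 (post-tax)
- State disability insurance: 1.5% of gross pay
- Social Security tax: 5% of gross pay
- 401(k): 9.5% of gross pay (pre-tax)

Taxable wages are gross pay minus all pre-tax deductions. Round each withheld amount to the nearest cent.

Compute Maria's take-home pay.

Retirement plan contribution: $2540.72 × 0.095 = $241.37
401(k): $2540.72 × 0.095 = $241.37
Pre-tax total = $241.37 + $241.37 = $482.74
Taxable wages = $2540.72 − $482.74 = $2057.98
Federal tax withheld: $2057.98 × 0.1125 = $231.52
State tax withheld: $2057.98 × 0.08 = $164.64
Social Security tax: $2540.72 × 0.05 = $127.04
State disability insurance: $2540.72 × 0.015 = $38.11
AD&D insurance premium: $102.91
Total deductions = $241.37 + $241.37 + $231.52 + $164.64 + $127.04 + $38.11 + $102.91 = $1146.96
Net pay = $2540.72 − $1146.96 = $1393.76

$1393.76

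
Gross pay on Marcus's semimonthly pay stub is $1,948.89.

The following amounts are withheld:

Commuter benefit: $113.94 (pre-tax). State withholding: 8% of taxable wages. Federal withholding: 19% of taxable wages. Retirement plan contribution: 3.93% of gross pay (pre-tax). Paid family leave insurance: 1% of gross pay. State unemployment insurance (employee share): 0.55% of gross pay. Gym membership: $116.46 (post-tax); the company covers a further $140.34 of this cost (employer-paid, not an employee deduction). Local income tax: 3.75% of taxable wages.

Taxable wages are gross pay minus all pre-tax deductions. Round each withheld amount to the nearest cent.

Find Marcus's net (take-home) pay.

Commuter benefit: $113.94
Retirement plan contribution: $1,948.89 × 0.0393 = $76.59
Pre-tax total = $113.94 + $76.59 = $190.53
Taxable wages = $1,948.89 − $190.53 = $1,758.36
Federal withholding: $1,758.36 × 0.19 = $334.09
Local income tax: $1,758.36 × 0.0375 = $65.94
State withholding: $1,758.36 × 0.08 = $140.67
State unemployment insurance (employee share): $1,948.89 × 0.0055 = $10.72
Paid family leave insurance: $1,948.89 × 0.01 = $19.49
Gym membership: $116.46
(Employer's $140.34 toward gym membership is not withheld from the employee.)
Total deductions = $113.94 + $76.59 + $334.09 + $65.94 + $140.67 + $10.72 + $19.49 + $116.46 = $877.90
Net pay = $1,948.89 − $877.90 = $1,070.99

$1,070.99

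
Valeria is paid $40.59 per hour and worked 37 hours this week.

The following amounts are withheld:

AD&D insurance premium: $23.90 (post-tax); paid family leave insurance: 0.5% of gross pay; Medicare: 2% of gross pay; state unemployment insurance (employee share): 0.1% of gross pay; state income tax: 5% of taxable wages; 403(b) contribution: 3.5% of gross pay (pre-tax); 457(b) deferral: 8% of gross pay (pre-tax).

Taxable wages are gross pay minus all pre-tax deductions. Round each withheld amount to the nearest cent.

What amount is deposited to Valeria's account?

$1,199.71

Gross pay: 37 × $40.59 = $1,501.83
403(b) contribution: $1,501.83 × 0.035 = $52.56
457(b) deferral: $1,501.83 × 0.08 = $120.15
Pre-tax total = $52.56 + $120.15 = $172.71
Taxable wages = $1,501.83 − $172.71 = $1,329.12
State income tax: $1,329.12 × 0.05 = $66.46
Paid family leave insurance: $1,501.83 × 0.005 = $7.51
Medicare: $1,501.83 × 0.02 = $30.04
State unemployment insurance (employee share): $1,501.83 × 0.001 = $1.50
AD&D insurance premium: $23.90
Total deductions = $52.56 + $120.15 + $66.46 + $7.51 + $30.04 + $1.50 + $23.90 = $302.12
Net pay = $1,501.83 − $302.12 = $1,199.71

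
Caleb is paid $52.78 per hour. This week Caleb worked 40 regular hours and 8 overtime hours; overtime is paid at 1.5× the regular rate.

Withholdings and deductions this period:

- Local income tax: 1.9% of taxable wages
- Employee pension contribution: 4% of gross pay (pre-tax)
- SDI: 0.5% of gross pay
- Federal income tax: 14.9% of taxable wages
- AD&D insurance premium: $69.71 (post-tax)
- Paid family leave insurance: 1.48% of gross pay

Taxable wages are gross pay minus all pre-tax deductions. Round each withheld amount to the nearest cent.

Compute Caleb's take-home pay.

$2,068.09

Regular pay: 40 × $52.78 = $2,111.20
Overtime pay: 8 × $52.78 × 1.5 = $633.36
Gross pay = $2,111.20 + $633.36 = $2,744.56
Employee pension contribution: $2,744.56 × 0.04 = $109.78
Taxable wages = $2,744.56 − $109.78 = $2,634.78
Federal income tax: $2,634.78 × 0.149 = $392.58
Local income tax: $2,634.78 × 0.019 = $50.06
SDI: $2,744.56 × 0.005 = $13.72
Paid family leave insurance: $2,744.56 × 0.0148 = $40.62
AD&D insurance premium: $69.71
Total deductions = $109.78 + $392.58 + $50.06 + $13.72 + $40.62 + $69.71 = $676.47
Net pay = $2,744.56 − $676.47 = $2,068.09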